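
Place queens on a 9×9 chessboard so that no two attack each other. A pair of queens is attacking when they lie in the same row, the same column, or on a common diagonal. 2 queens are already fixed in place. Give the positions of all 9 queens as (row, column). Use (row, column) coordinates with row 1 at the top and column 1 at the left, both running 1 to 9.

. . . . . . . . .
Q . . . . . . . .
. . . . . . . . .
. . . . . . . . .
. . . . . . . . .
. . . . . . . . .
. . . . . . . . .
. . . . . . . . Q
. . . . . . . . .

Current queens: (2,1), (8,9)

Row 1: attacked by (2,1)→{1,2}; (8,9)→{2,9}. Safe: 3, 4, 5, 6, 7, 8. Place at column 3.
Row 3: attacked by (1,3)→{1,3,5}; (2,1)→{1,2}; (8,9)→{4,9}. Safe: 6, 7, 8. Place at column 7.
Row 4: attacked by (1,3)→{3,6}; (2,1)→{1,3}; (3,7)→{6,7,8}; (8,9)→{5,9}. Safe: 2, 4. Place at column 2.
Row 5: attacked by (1,3)→{3,7}; (2,1)→{1,4}; (3,7)→{5,7,9}; (4,2)→{1,2,3}; (8,9)→{6,9}. Safe: 8. Place at column 8.
Row 6: attacked by (1,3)→{3,8}; (2,1)→{1,5}; (3,7)→{4,7}; (4,2)→{2,4}; (5,8)→{7,8,9}; (8,9)→{7,9}. Safe: 6. Place at column 6.
Row 7: attacked by (1,3)→{3,9}; (2,1)→{1,6}; (3,7)→{3,7}; (4,2)→{2,5}; (5,8)→{6,8}; (6,6)→{5,6,7}; (8,9)→{8,9}. Safe: 4. Place at column 4.
Row 9: attacked by (1,3)→{3}; (2,1)→{1,8}; (3,7)→{1,7}; (4,2)→{2,7}; (5,8)→{4,8}; (6,6)→{3,6,9}; (7,4)→{2,4,6}; (8,9)→{8,9}. Safe: 5. Place at column 5.
Columns [3, 1, 7, 2, 8, 6, 4, 9, 5], r−c [-2, 1, -4, 2, -3, 0, 3, -1, 4], r+c [4, 3, 10, 6, 13, 12, 11, 17, 14] are all distinct, so no two queens attack.

(1,3) (2,1) (3,7) (4,2) (5,8) (6,6) (7,4) (8,9) (9,5)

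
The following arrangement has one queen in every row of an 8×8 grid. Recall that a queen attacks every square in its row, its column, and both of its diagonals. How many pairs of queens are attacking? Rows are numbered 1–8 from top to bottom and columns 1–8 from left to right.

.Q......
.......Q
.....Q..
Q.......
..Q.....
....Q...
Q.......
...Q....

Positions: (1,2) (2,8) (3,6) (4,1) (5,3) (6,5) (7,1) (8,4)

Same column: (4,1)–(7,1) (column 1).
Same diagonal: (5,3)–(7,1) (|5−7| = |3−1| = 2).
Total attacking pairs: 2.

2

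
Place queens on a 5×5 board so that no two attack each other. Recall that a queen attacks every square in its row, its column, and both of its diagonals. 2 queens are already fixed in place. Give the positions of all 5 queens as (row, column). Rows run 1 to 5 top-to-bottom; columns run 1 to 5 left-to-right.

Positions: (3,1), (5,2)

(1,5) (2,3) (3,1) (4,4) (5,2)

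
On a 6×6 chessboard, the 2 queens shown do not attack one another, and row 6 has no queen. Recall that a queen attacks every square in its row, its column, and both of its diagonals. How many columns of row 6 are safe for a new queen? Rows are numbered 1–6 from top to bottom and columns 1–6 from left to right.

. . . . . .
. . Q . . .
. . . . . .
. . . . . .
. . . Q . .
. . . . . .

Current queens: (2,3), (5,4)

3

(2,3) attacks row 6 at column 3.
(5,4) attacks row 6 at column 4 and diagonals 3, 5.
Attacked columns: {3, 4, 5}. Safe: {1, 2, 6}.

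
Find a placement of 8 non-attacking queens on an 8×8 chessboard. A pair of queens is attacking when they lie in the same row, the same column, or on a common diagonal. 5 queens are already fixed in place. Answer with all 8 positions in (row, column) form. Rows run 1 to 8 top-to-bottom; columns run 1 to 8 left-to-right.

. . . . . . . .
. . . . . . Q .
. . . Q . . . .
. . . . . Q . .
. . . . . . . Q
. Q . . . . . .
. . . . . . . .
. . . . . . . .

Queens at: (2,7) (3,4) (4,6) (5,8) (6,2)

(1,1) (2,7) (3,4) (4,6) (5,8) (6,2) (7,5) (8,3)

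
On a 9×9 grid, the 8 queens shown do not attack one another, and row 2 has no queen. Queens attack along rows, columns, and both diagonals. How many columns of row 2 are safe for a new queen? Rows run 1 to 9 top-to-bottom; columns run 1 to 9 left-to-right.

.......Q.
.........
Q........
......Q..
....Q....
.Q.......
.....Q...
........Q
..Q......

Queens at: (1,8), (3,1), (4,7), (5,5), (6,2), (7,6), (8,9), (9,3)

(1,8) attacks row 2 at column 8 and diagonals 7, 9.
(3,1) attacks row 2 at column 1 and diagonals 2.
(4,7) attacks row 2 at column 7 and diagonals 5, 9.
(5,5) attacks row 2 at column 5 and diagonals 2, 8.
(6,2) attacks row 2 at column 2 and diagonals 6.
(7,6) attacks row 2 at column 6 and diagonals 1.
(8,9) attacks row 2 at column 9 and diagonals 3.
(9,3) attacks row 2 at column 3.
Attacked columns: {1, 2, 3, 5, 6, 7, 8, 9}. Safe: {4}.

1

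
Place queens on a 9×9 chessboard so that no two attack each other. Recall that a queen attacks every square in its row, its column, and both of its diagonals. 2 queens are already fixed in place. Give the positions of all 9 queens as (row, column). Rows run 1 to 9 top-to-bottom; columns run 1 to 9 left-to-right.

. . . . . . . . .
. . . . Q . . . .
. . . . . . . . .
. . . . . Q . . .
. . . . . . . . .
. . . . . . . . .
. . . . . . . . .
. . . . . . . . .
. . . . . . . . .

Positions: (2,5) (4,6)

Row 1: attacked by (2,5)→{4,5,6}; (4,6)→{3,6,9}. Safe: 1, 2, 7, 8. Place at column 8.
Row 3: attacked by (1,8)→{6,8}; (2,5)→{4,5,6}; (4,6)→{5,6,7}. Safe: 1, 2, 3, 9. Place at column 1.
Row 5: attacked by (1,8)→{4,8}; (2,5)→{2,5,8}; (3,1)→{1,3}; (4,6)→{5,6,7}. Safe: 9. Place at column 9.
Row 6: attacked by (1,8)→{3,8}; (2,5)→{1,5,9}; (3,1)→{1,4}; (4,6)→{4,6,8}; (5,9)→{8,9}. Safe: 2, 7. Place at column 2.
Row 7: attacked by (1,8)→{2,8}; (2,5)→{5}; (3,1)→{1,5}; (4,6)→{3,6,9}; (5,9)→{7,9}; (6,2)→{1,2,3}. Safe: 4. Place at column 4.
Row 8: attacked by (1,8)→{1,8}; (2,5)→{5}; (3,1)→{1,6}; (4,6)→{2,6}; (5,9)→{6,9}; (6,2)→{2,4}; (7,4)→{3,4,5}. Safe: 7. Place at column 7.
Row 9: attacked by (1,8)→{8}; (2,5)→{5}; (3,1)→{1,7}; (4,6)→{1,6}; (5,9)→{5,9}; (6,2)→{2,5}; (7,4)→{2,4,6}; (8,7)→{6,7,8}. Safe: 3. Place at column 3.
Columns [8, 5, 1, 6, 9, 2, 4, 7, 3], r−c [-7, -3, 2, -2, -4, 4, 3, 1, 6], r+c [9, 7, 4, 10, 14, 8, 11, 15, 12] are all distinct, so no two queens attack.

(1,8) (2,5) (3,1) (4,6) (5,9) (6,2) (7,4) (8,7) (9,3)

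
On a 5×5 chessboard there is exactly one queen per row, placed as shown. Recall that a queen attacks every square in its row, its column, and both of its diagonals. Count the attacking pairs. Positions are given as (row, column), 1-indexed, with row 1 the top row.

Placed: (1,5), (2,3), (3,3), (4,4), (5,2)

Same column: (2,3)–(3,3) (column 3).
Same diagonal: (1,5)–(3,3) (|1−3| = |5−3| = 2); (3,3)–(4,4) (|3−4| = |3−4| = 1).
Total attacking pairs: 3.

3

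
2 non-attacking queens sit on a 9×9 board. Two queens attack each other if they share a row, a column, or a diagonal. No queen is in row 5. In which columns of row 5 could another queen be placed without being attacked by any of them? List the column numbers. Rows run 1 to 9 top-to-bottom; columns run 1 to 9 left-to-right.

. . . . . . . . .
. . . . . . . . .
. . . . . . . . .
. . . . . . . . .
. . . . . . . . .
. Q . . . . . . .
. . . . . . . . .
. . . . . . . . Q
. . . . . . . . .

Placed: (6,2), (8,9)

columns 4, 5, 7, 8

(6,2) attacks row 5 at column 2 and diagonals 1, 3.
(8,9) attacks row 5 at column 9 and diagonals 6.
Attacked columns: {1, 2, 3, 6, 9}. Safe: {4, 5, 7, 8}.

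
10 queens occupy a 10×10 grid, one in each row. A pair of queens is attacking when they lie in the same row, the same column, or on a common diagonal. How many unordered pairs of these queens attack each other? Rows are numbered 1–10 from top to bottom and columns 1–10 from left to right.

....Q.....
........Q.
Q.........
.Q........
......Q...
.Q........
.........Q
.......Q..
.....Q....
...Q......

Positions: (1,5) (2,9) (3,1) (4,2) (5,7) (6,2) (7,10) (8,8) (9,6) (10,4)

3

Same column: (4,2)–(6,2) (column 2).
Same diagonal: (1,5)–(4,2) (|1−4| = |5−2| = 3); (3,1)–(4,2) (|3−4| = |1−2| = 1).
Total attacking pairs: 3.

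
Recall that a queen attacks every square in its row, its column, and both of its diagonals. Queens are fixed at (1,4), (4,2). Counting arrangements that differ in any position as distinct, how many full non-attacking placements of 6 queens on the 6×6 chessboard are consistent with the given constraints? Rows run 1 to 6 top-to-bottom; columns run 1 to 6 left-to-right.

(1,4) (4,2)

Branch on row 2: col 1 → 1; col 6 → 0.
Sum: 1 + 0 = 1.

1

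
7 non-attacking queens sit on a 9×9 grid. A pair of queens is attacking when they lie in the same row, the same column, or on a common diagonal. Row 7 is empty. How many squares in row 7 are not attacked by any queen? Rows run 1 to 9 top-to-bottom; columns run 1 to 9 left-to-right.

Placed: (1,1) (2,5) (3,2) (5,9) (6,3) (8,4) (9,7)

(1,1) attacks row 7 at column 1 and diagonals 7.
(2,5) attacks row 7 at column 5.
(3,2) attacks row 7 at column 2 and diagonals 6.
(5,9) attacks row 7 at column 9 and diagonals 7.
(6,3) attacks row 7 at column 3 and diagonals 2, 4.
(8,4) attacks row 7 at column 4 and diagonals 3, 5.
(9,7) attacks row 7 at column 7 and diagonals 5, 9.
Attacked columns: {1, 2, 3, 4, 5, 6, 7, 9}. Safe: {8}.

1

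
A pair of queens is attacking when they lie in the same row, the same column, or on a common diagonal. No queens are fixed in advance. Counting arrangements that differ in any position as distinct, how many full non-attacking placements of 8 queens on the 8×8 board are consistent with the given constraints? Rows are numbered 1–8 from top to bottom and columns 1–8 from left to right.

92

Branch on row 1: col 1 → 4; col 2 → 8; col 3 → 16; col 4 → 18; col 5 → 18; col 6 → 16; col 7 → 8; col 8 → 4.
Sum: 4 + 8 + 16 + 18 + 18 + 16 + 8 + 4 = 92.
(This is the classic 8-queens count.)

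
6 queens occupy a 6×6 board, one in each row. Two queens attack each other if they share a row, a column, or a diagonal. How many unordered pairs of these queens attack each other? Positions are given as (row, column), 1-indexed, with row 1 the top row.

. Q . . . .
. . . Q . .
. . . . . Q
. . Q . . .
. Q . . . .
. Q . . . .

Same column: (1,2)–(5,2) (column 2); (1,2)–(6,2) (column 2); (5,2)–(6,2) (column 2).
Same diagonal: (4,3)–(5,2) (|4−5| = |3−2| = 1).
Total attacking pairs: 4.

4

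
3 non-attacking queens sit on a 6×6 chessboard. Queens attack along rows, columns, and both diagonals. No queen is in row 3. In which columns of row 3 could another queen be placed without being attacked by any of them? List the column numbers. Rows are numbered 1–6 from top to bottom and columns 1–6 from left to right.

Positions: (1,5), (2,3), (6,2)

columns 1, 6

(1,5) attacks row 3 at column 5 and diagonals 3.
(2,3) attacks row 3 at column 3 and diagonals 2, 4.
(6,2) attacks row 3 at column 2 and diagonals 5.
Attacked columns: {2, 3, 4, 5}. Safe: {1, 6}.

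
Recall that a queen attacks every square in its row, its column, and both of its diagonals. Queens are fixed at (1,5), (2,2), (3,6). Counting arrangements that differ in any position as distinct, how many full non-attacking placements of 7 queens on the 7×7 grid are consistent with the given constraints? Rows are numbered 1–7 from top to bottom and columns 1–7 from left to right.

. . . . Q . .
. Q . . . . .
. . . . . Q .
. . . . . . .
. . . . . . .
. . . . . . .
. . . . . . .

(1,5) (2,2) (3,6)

Branch on row 4: col 1 → 0; col 3 → 1.
Sum: 0 + 1 = 1.

1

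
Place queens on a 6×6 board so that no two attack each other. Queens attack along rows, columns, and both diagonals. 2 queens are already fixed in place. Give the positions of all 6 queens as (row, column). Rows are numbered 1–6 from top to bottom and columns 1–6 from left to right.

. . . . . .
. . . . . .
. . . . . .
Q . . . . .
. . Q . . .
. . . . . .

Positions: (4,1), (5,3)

(1,2) (2,4) (3,6) (4,1) (5,3) (6,5)

Row 1: attacked by (4,1)→{1,4}; (5,3)→{3}. Safe: 2, 5, 6. Place at column 2.
Row 2: attacked by (1,2)→{1,2,3}; (4,1)→{1,3}; (5,3)→{3,6}. Safe: 4, 5. Place at column 4.
Row 3: attacked by (1,2)→{2,4}; (2,4)→{3,4,5}; (4,1)→{1,2}; (5,3)→{1,3,5}. Safe: 6. Place at column 6.
Row 6: attacked by (1,2)→{2}; (2,4)→{4}; (3,6)→{3,6}; (4,1)→{1,3}; (5,3)→{2,3,4}. Safe: 5. Place at column 5.
Columns [2, 4, 6, 1, 3, 5], r−c [-1, -2, -3, 3, 2, 1], r+c [3, 6, 9, 5, 8, 11] are all distinct, so no two queens attack.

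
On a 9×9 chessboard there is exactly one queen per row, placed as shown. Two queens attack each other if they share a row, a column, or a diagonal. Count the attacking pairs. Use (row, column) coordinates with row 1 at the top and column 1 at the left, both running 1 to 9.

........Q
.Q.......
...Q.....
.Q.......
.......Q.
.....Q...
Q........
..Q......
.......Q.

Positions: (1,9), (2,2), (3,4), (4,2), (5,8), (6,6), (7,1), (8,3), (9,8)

Same column: (2,2)–(4,2) (column 2); (5,8)–(9,8) (column 8).
Same diagonal: (2,2)–(6,6) (|2−6| = |2−6| = 4).
Total attacking pairs: 3.

3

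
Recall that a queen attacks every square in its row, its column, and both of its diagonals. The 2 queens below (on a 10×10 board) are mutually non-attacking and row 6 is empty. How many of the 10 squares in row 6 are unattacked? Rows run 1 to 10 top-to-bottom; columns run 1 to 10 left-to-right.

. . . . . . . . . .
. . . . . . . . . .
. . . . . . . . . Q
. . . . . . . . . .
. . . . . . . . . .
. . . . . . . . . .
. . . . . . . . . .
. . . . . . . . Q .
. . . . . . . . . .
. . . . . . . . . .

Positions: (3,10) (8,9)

7

(3,10) attacks row 6 at column 10 and diagonals 7.
(8,9) attacks row 6 at column 9 and diagonals 7.
Attacked columns: {7, 9, 10}. Safe: {1, 2, 3, 4, 5, 6, 8}.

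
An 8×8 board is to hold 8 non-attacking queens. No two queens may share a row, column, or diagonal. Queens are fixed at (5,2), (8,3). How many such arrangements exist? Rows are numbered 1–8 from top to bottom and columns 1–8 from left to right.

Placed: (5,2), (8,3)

2

Branch on row 1: col 1 → 1; col 4 → 0; col 5 → 1; col 7 → 0; col 8 → 0.
Sum: 1 + 0 + 1 + 0 + 0 = 2.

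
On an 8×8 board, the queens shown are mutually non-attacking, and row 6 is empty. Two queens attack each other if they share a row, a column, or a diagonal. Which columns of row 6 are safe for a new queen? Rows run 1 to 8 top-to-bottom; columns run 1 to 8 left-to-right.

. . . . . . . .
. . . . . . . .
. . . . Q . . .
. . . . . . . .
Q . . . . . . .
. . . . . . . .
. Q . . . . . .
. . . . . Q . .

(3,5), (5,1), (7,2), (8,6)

columns 7

(3,5) attacks row 6 at column 5 and diagonals 2, 8.
(5,1) attacks row 6 at column 1 and diagonals 2.
(7,2) attacks row 6 at column 2 and diagonals 1, 3.
(8,6) attacks row 6 at column 6 and diagonals 4, 8.
Attacked columns: {1, 2, 3, 4, 5, 6, 8}. Safe: {7}.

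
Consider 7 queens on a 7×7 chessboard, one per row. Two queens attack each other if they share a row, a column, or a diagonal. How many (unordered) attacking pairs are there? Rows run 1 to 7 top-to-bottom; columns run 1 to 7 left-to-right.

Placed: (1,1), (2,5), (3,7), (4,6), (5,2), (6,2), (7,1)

Same column: (1,1)–(7,1) (column 1); (5,2)–(6,2) (column 2).
Same diagonal: (2,5)–(5,2) (|2−5| = |5−2| = 3); (3,7)–(4,6) (|3−4| = |7−6| = 1); (6,2)–(7,1) (|6−7| = |2−1| = 1).
Total attacking pairs: 5.

5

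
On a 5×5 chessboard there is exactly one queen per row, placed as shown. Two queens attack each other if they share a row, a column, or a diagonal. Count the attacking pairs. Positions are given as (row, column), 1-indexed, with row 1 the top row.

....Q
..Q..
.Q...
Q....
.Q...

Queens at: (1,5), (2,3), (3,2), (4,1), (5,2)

5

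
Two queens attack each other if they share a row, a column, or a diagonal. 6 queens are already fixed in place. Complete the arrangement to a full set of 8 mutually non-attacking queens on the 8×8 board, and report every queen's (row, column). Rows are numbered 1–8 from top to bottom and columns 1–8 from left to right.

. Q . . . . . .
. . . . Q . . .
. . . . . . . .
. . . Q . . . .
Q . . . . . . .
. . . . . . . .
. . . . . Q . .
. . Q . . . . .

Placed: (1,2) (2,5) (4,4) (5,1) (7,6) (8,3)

Row 3: attacked by (1,2)→{2,4}; (2,5)→{4,5,6}; (4,4)→{3,4,5}; (5,1)→{1,3}; (7,6)→{2,6}; (8,3)→{3,8}. Safe: 7. Place at column 7.
Row 6: attacked by (1,2)→{2,7}; (2,5)→{1,5}; (3,7)→{4,7}; (4,4)→{2,4,6}; (5,1)→{1,2}; (7,6)→{5,6,7}; (8,3)→{1,3,5}. Safe: 8. Place at column 8.
Columns [2, 5, 7, 4, 1, 8, 6, 3], r−c [-1, -3, -4, 0, 4, -2, 1, 5], r+c [3, 7, 10, 8, 6, 14, 13, 11] are all distinct, so no two queens attack.

(1,2) (2,5) (3,7) (4,4) (5,1) (6,8) (7,6) (8,3)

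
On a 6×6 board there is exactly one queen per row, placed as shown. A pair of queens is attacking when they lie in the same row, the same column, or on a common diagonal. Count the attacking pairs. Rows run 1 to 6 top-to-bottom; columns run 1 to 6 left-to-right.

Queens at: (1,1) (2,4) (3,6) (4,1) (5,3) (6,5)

1

Same column: (1,1)–(4,1) (column 1).
Total attacking pairs: 1.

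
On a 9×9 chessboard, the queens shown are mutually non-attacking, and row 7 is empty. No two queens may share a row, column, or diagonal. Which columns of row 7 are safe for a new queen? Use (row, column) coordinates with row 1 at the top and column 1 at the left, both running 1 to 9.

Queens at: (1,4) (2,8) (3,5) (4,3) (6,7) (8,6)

columns 2

(1,4) attacks row 7 at column 4.
(2,8) attacks row 7 at column 8 and diagonals 3.
(3,5) attacks row 7 at column 5 and diagonals 1, 9.
(4,3) attacks row 7 at column 3 and diagonals 6.
(6,7) attacks row 7 at column 7 and diagonals 6, 8.
(8,6) attacks row 7 at column 6 and diagonals 5, 7.
Attacked columns: {1, 3, 4, 5, 6, 7, 8, 9}. Safe: {2}.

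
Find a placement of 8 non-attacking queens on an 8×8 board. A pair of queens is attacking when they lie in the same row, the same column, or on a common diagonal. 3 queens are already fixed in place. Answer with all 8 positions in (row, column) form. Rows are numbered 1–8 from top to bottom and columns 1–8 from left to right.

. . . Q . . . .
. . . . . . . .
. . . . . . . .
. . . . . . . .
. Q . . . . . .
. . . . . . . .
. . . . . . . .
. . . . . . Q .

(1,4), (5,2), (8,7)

(1,4) (2,6) (3,1) (4,5) (5,2) (6,8) (7,3) (8,7)

Row 2: attacked by (1,4)→{3,4,5}; (5,2)→{2,5}; (8,7)→{1,7}. Safe: 6, 8. Place at column 6.
Row 3: attacked by (1,4)→{2,4,6}; (2,6)→{5,6,7}; (5,2)→{2,4}; (8,7)→{2,7}. Safe: 1, 3, 8. Place at column 1.
Row 4: attacked by (1,4)→{1,4,7}; (2,6)→{4,6,8}; (3,1)→{1,2}; (5,2)→{1,2,3}; (8,7)→{3,7}. Safe: 5. Place at column 5.
Row 6: attacked by (1,4)→{4}; (2,6)→{2,6}; (3,1)→{1,4}; (4,5)→{3,5,7}; (5,2)→{1,2,3}; (8,7)→{5,7}. Safe: 8. Place at column 8.
Row 7: attacked by (1,4)→{4}; (2,6)→{1,6}; (3,1)→{1,5}; (4,5)→{2,5,8}; (5,2)→{2,4}; (6,8)→{7,8}; (8,7)→{6,7,8}. Safe: 3. Place at column 3.
Columns [4, 6, 1, 5, 2, 8, 3, 7], r−c [-3, -4, 2, -1, 3, -2, 4, 1], r+c [5, 8, 4, 9, 7, 14, 10, 15] are all distinct, so no two queens attack.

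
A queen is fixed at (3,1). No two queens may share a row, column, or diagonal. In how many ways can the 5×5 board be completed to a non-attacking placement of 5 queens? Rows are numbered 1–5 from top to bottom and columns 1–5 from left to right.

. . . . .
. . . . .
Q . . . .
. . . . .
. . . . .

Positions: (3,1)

Branch on row 1: col 2 → 1; col 4 → 0; col 5 → 1.
Sum: 1 + 0 + 1 = 2.

2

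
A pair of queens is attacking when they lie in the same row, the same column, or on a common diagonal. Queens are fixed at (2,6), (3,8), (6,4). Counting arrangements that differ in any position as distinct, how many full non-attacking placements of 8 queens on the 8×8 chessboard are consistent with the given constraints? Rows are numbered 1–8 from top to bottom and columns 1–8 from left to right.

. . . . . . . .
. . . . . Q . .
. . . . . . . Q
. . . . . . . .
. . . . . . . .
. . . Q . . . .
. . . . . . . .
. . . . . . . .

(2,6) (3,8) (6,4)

Branch on row 1: col 1 → 1; col 2 → 1; col 3 → 0.
Sum: 1 + 1 + 0 = 2.

2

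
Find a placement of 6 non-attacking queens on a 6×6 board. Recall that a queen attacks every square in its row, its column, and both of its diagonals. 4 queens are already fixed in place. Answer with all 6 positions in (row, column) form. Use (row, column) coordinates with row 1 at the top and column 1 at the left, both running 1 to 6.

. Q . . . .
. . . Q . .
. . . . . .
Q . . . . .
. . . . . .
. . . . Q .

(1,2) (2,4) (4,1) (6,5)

Row 3: attacked by (1,2)→{2,4}; (2,4)→{3,4,5}; (4,1)→{1,2}; (6,5)→{2,5}. Safe: 6. Place at column 6.
Row 5: attacked by (1,2)→{2,6}; (2,4)→{1,4}; (3,6)→{4,6}; (4,1)→{1,2}; (6,5)→{4,5,6}. Safe: 3. Place at column 3.
Columns [2, 4, 6, 1, 3, 5], r−c [-1, -2, -3, 3, 2, 1], r+c [3, 6, 9, 5, 8, 11] are all distinct, so no two queens attack.

(1,2) (2,4) (3,6) (4,1) (5,3) (6,5)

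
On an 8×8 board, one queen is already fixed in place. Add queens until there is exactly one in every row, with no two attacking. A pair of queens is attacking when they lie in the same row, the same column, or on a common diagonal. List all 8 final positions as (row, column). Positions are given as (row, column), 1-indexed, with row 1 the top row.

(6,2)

Row 1: attacked by (6,2)→{2,7}. Safe: 1, 3, 4, 5, 6, 8. Place at column 3.
Row 2: attacked by (1,3)→{2,3,4}; (6,2)→{2,6}. Safe: 1, 5, 7, 8. Place at column 1.
Row 3: attacked by (1,3)→{1,3,5}; (2,1)→{1,2}; (6,2)→{2,5}. Safe: 4, 6, 7, 8. Place at column 7.
Row 4: attacked by (1,3)→{3,6}; (2,1)→{1,3}; (3,7)→{6,7,8}; (6,2)→{2,4}. Safe: 5. Place at column 5.
Row 5: attacked by (1,3)→{3,7}; (2,1)→{1,4}; (3,7)→{5,7}; (4,5)→{4,5,6}; (6,2)→{1,2,3}. Safe: 8. Place at column 8.
Row 7: attacked by (1,3)→{3}; (2,1)→{1,6}; (3,7)→{3,7}; (4,5)→{2,5,8}; (5,8)→{6,8}; (6,2)→{1,2,3}. Safe: 4. Place at column 4.
Row 8: attacked by (1,3)→{3}; (2,1)→{1,7}; (3,7)→{2,7}; (4,5)→{1,5}; (5,8)→{5,8}; (6,2)→{2,4}; (7,4)→{3,4,5}. Safe: 6. Place at column 6.
Columns [3, 1, 7, 5, 8, 2, 4, 6], r−c [-2, 1, -4, -1, -3, 4, 3, 2], r+c [4, 3, 10, 9, 13, 8, 11, 14] are all distinct, so no two queens attack.

(1,3) (2,1) (3,7) (4,5) (5,8) (6,2) (7,4) (8,6)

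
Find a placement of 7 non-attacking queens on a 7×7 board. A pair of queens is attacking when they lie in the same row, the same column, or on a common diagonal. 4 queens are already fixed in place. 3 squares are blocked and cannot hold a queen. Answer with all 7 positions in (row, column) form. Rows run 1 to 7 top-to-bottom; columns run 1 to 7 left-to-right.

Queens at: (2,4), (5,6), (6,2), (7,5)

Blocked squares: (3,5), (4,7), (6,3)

Row 1: attacked by (2,4)→{3,4,5}; (5,6)→{2,6}; (6,2)→{2,7}; (7,5)→{5}. Safe: 1. Place at column 1.
Row 3: attacked by (1,1)→{1,3}; (2,4)→{3,4,5}; (5,6)→{4,6}; (6,2)→{2,5}; (7,5)→{1,5}. Blocked: 5. Safe: 7. Place at column 7.
Row 4: attacked by (1,1)→{1,4}; (2,4)→{2,4,6}; (3,7)→{6,7}; (5,6)→{5,6,7}; (6,2)→{2,4}; (7,5)→{2,5}. Blocked: 7. Safe: 3. Place at column 3.
Columns [1, 4, 7, 3, 6, 2, 5], r−c [0, -2, -4, 1, -1, 4, 2], r+c [2, 6, 10, 7, 11, 8, 12] are all distinct, so no two queens attack.

(1,1) (2,4) (3,7) (4,3) (5,6) (6,2) (7,5)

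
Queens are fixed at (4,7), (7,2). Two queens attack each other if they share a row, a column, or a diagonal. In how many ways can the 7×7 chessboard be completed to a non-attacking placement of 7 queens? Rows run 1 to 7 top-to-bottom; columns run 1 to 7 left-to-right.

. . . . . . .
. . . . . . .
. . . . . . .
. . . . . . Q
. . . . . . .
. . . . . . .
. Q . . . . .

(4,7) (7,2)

2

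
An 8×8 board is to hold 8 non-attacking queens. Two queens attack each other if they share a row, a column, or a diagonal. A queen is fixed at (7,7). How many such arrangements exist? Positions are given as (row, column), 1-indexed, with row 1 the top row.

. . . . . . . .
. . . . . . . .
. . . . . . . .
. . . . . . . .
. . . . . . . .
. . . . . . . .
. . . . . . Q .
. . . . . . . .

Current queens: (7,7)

16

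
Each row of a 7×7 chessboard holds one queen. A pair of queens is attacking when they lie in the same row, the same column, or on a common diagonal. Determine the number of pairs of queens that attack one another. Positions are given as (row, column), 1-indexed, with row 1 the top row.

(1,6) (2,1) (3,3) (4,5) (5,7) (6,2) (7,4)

All columns are distinct and no two queens satisfy |Δrow| = |Δcol|, so no pair attacks.

0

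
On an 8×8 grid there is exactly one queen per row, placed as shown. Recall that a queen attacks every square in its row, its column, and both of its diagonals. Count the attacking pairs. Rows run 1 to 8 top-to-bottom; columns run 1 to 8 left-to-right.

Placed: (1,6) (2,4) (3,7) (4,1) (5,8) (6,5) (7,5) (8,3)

2

Same column: (6,5)–(7,5) (column 5).
Same diagonal: (6,5)–(8,3) (|6−8| = |5−3| = 2).
Total attacking pairs: 2.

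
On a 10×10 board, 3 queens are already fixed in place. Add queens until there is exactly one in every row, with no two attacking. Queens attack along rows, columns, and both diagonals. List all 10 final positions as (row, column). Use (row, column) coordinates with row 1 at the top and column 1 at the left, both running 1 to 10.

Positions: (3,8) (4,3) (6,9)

(1,2) (2,10) (3,8) (4,3) (5,5) (6,9) (7,1) (8,6) (9,4) (10,7)

Row 1: attacked by (3,8)→{6,8,10}; (4,3)→{3,6}; (6,9)→{4,9}. Safe: 1, 2, 5, 7. Place at column 2.
Row 2: attacked by (1,2)→{1,2,3}; (3,8)→{7,8,9}; (4,3)→{1,3,5}; (6,9)→{5,9}. Safe: 4, 6, 10. Place at column 10.
Row 5: attacked by (1,2)→{2,6}; (2,10)→{7,10}; (3,8)→{6,8,10}; (4,3)→{2,3,4}; (6,9)→{8,9,10}. Safe: 1, 5. Place at column 5.
Row 7: attacked by (1,2)→{2,8}; (2,10)→{5,10}; (3,8)→{4,8}; (4,3)→{3,6}; (5,5)→{3,5,7}; (6,9)→{8,9,10}. Safe: 1. Place at column 1.
Row 8: attacked by (1,2)→{2,9}; (2,10)→{4,10}; (3,8)→{3,8}; (4,3)→{3,7}; (5,5)→{2,5,8}; (6,9)→{7,9}; (7,1)→{1,2}. Safe: 6. Place at column 6.
Row 9: attacked by (1,2)→{2,10}; (2,10)→{3,10}; (3,8)→{2,8}; (4,3)→{3,8}; (5,5)→{1,5,9}; (6,9)→{6,9}; (7,1)→{1,3}; (8,6)→{5,6,7}. Safe: 4. Place at column 4.
Row 10: attacked by (1,2)→{2}; (2,10)→{2,10}; (3,8)→{1,8}; (4,3)→{3,9}; (5,5)→{5,10}; (6,9)→{5,9}; (7,1)→{1,4}; (8,6)→{4,6,8}; (9,4)→{3,4,5}. Safe: 7. Place at column 7.
Columns [2, 10, 8, 3, 5, 9, 1, 6, 4, 7], r−c [-1, -8, -5, 1, 0, -3, 6, 2, 5, 3], r+c [3, 12, 11, 7, 10, 15, 8, 14, 13, 17] are all distinct, so no two queens attack.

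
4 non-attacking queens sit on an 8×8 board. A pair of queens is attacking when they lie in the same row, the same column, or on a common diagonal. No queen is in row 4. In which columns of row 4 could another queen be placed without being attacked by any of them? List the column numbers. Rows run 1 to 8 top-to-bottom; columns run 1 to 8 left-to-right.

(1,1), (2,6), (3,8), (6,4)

(1,1) attacks row 4 at column 1 and diagonals 4.
(2,6) attacks row 4 at column 6 and diagonals 4, 8.
(3,8) attacks row 4 at column 8 and diagonals 7.
(6,4) attacks row 4 at column 4 and diagonals 2, 6.
Attacked columns: {1, 2, 4, 6, 7, 8}. Safe: {3, 5}.

columns 3, 5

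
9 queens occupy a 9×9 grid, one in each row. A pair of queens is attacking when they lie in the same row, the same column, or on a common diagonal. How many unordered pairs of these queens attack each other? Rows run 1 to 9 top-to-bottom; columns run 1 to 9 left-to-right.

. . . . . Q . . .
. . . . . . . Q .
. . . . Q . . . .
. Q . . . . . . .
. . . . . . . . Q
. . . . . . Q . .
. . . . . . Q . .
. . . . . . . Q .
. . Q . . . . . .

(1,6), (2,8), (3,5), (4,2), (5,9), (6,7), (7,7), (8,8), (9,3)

Same column: (2,8)–(8,8) (column 8); (6,7)–(7,7) (column 7).
Same diagonal: (5,9)–(7,7) (|5−7| = |9−7| = 2); (7,7)–(8,8) (|7−8| = |7−8| = 1).
Total attacking pairs: 4.

4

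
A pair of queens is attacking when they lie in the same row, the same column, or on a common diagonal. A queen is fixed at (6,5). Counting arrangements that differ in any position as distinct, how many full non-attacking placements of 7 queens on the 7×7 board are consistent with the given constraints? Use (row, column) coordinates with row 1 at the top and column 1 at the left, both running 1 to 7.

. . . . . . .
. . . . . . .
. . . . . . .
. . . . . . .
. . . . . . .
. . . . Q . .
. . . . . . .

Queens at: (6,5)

6

Branch on row 1: col 1 → 1; col 2 → 1; col 3 → 0; col 4 → 1; col 6 → 3; col 7 → 0.
Sum: 1 + 1 + 0 + 1 + 3 + 0 = 6.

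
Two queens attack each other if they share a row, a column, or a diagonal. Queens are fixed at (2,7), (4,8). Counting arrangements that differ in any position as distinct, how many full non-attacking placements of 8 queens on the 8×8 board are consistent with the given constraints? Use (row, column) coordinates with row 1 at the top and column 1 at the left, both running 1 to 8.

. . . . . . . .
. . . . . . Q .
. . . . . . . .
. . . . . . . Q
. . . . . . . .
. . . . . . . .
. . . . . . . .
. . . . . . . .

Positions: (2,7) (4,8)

6

Branch on row 1: col 1 → 1; col 2 → 1; col 3 → 2; col 4 → 2.
Sum: 1 + 1 + 2 + 2 = 6.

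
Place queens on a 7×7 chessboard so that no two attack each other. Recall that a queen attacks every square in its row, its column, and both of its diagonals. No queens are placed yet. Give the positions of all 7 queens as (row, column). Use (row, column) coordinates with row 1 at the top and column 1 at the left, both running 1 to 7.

(1,4) (2,1) (3,3) (4,6) (5,2) (6,7) (7,5)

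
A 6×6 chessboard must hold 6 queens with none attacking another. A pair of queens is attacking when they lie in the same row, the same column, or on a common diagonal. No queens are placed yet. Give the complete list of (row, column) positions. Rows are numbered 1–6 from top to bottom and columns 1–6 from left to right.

Row 1: Safe: 1, 2, 3, 4, 5, 6. Place at column 5.
Row 2: attacked by (1,5)→{4,5,6}. Safe: 1, 2, 3. Place at column 3.
Row 3: attacked by (1,5)→{3,5}; (2,3)→{2,3,4}. Safe: 1, 6. Place at column 1.
Row 4: attacked by (1,5)→{2,5}; (2,3)→{1,3,5}; (3,1)→{1,2}. Safe: 4, 6. Place at column 6.
Row 5: attacked by (1,5)→{1,5}; (2,3)→{3,6}; (3,1)→{1,3}; (4,6)→{5,6}. Safe: 2, 4. Place at column 4.
Row 6: attacked by (1,5)→{5}; (2,3)→{3}; (3,1)→{1,4}; (4,6)→{4,6}; (5,4)→{3,4,5}. Safe: 2. Place at column 2.
Columns [5, 3, 1, 6, 4, 2], r−c [-4, -1, 2, -2, 1, 4], r+c [6, 5, 4, 10, 9, 8] are all distinct, so no two queens attack.

(1,5) (2,3) (3,1) (4,6) (5,4) (6,2)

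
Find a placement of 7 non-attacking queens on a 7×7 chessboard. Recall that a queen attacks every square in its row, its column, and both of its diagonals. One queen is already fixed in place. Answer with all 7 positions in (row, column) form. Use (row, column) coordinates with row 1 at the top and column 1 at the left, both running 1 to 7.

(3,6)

(1,7) (2,3) (3,6) (4,2) (5,5) (6,1) (7,4)

Row 1: attacked by (3,6)→{4,6}. Safe: 1, 2, 3, 5, 7. Place at column 7.
Row 2: attacked by (1,7)→{6,7}; (3,6)→{5,6,7}. Safe: 1, 2, 3, 4. Place at column 3.
Row 4: attacked by (1,7)→{4,7}; (2,3)→{1,3,5}; (3,6)→{5,6,7}. Safe: 2. Place at column 2.
Row 5: attacked by (1,7)→{3,7}; (2,3)→{3,6}; (3,6)→{4,6}; (4,2)→{1,2,3}. Safe: 5. Place at column 5.
Row 6: attacked by (1,7)→{2,7}; (2,3)→{3,7}; (3,6)→{3,6}; (4,2)→{2,4}; (5,5)→{4,5,6}. Safe: 1. Place at column 1.
Row 7: attacked by (1,7)→{1,7}; (2,3)→{3}; (3,6)→{2,6}; (4,2)→{2,5}; (5,5)→{3,5,7}; (6,1)→{1,2}. Safe: 4. Place at column 4.
Columns [7, 3, 6, 2, 5, 1, 4], r−c [-6, -1, -3, 2, 0, 5, 3], r+c [8, 5, 9, 6, 10, 7, 11] are all distinct, so no two queens attack.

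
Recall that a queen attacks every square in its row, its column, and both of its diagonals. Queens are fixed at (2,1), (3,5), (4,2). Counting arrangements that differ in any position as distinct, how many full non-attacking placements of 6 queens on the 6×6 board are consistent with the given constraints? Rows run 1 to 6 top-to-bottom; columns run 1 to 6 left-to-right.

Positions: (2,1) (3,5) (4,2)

1

Branch on row 1: col 4 → 1; col 6 → 0.
Sum: 1 + 0 = 1.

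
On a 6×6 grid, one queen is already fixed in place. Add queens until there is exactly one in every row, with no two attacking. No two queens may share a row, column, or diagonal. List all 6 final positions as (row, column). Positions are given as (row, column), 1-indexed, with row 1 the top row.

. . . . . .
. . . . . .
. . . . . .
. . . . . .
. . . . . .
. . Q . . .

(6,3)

(1,4) (2,1) (3,5) (4,2) (5,6) (6,3)

Row 1: attacked by (6,3)→{3}. Safe: 1, 2, 4, 5, 6. Place at column 4.
Row 2: attacked by (1,4)→{3,4,5}; (6,3)→{3}. Safe: 1, 2, 6. Place at column 1.
Row 3: attacked by (1,4)→{2,4,6}; (2,1)→{1,2}; (6,3)→{3,6}. Safe: 5. Place at column 5.
Row 4: attacked by (1,4)→{1,4}; (2,1)→{1,3}; (3,5)→{4,5,6}; (6,3)→{1,3,5}. Safe: 2. Place at column 2.
Row 5: attacked by (1,4)→{4}; (2,1)→{1,4}; (3,5)→{3,5}; (4,2)→{1,2,3}; (6,3)→{2,3,4}. Safe: 6. Place at column 6.
Columns [4, 1, 5, 2, 6, 3], r−c [-3, 1, -2, 2, -1, 3], r+c [5, 3, 8, 6, 11, 9] are all distinct, so no two queens attack.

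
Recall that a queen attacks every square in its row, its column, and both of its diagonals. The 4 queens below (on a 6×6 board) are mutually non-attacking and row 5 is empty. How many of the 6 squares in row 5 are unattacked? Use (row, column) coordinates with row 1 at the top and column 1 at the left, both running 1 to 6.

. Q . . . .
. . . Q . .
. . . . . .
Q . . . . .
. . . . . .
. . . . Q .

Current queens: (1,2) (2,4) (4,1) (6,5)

1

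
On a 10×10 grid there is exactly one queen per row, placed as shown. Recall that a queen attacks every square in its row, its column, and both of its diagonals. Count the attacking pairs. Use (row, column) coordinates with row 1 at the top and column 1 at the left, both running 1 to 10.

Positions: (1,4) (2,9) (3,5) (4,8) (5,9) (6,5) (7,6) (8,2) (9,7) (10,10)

5

Same column: (2,9)–(5,9) (column 9); (3,5)–(6,5) (column 5).
Same diagonal: (2,9)–(6,5) (|2−6| = |9−5| = 4); (4,8)–(5,9) (|4−5| = |8−9| = 1); (6,5)–(7,6) (|6−7| = |5−6| = 1).
Total attacking pairs: 5.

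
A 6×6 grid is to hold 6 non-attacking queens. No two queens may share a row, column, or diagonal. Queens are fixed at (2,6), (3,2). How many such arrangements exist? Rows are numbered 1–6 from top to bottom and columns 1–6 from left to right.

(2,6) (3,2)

1

Branch on row 1: col 1 → 0; col 3 → 1.
Sum: 0 + 1 = 1.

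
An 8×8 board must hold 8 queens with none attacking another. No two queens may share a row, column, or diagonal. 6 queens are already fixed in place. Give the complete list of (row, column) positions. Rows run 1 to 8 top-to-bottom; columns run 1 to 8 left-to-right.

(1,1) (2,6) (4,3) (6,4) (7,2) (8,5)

(1,1) (2,6) (3,8) (4,3) (5,7) (6,4) (7,2) (8,5)

Row 3: attacked by (1,1)→{1,3}; (2,6)→{5,6,7}; (4,3)→{2,3,4}; (6,4)→{1,4,7}; (7,2)→{2,6}; (8,5)→{5}. Safe: 8. Place at column 8.
Row 5: attacked by (1,1)→{1,5}; (2,6)→{3,6}; (3,8)→{6,8}; (4,3)→{2,3,4}; (6,4)→{3,4,5}; (7,2)→{2,4}; (8,5)→{2,5,8}. Safe: 7. Place at column 7.
Columns [1, 6, 8, 3, 7, 4, 2, 5], r−c [0, -4, -5, 1, -2, 2, 5, 3], r+c [2, 8, 11, 7, 12, 10, 9, 13] are all distinct, so no two queens attack.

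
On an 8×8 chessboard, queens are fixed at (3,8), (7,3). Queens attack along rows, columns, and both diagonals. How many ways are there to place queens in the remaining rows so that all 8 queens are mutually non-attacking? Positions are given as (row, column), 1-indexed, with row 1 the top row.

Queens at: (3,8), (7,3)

4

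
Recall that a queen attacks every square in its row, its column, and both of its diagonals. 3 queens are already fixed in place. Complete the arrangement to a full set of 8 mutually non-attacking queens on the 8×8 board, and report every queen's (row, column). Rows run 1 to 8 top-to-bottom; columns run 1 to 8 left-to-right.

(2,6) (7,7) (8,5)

Row 1: attacked by (2,6)→{5,6,7}; (7,7)→{1,7}; (8,5)→{5}. Safe: 2, 3, 4, 8. Place at column 2.
Row 3: attacked by (1,2)→{2,4}; (2,6)→{5,6,7}; (7,7)→{3,7}; (8,5)→{5}. Safe: 1, 8. Place at column 8.
Row 4: attacked by (1,2)→{2,5}; (2,6)→{4,6,8}; (3,8)→{7,8}; (7,7)→{4,7}; (8,5)→{1,5}. Safe: 3. Place at column 3.
Row 5: attacked by (1,2)→{2,6}; (2,6)→{3,6}; (3,8)→{6,8}; (4,3)→{2,3,4}; (7,7)→{5,7}; (8,5)→{2,5,8}. Safe: 1. Place at column 1.
Row 6: attacked by (1,2)→{2,7}; (2,6)→{2,6}; (3,8)→{5,8}; (4,3)→{1,3,5}; (5,1)→{1,2}; (7,7)→{6,7,8}; (8,5)→{3,5,7}. Safe: 4. Place at column 4.
Columns [2, 6, 8, 3, 1, 4, 7, 5], r−c [-1, -4, -5, 1, 4, 2, 0, 3], r+c [3, 8, 11, 7, 6, 10, 14, 13] are all distinct, so no two queens attack.

(1,2) (2,6) (3,8) (4,3) (5,1) (6,4) (7,7) (8,5)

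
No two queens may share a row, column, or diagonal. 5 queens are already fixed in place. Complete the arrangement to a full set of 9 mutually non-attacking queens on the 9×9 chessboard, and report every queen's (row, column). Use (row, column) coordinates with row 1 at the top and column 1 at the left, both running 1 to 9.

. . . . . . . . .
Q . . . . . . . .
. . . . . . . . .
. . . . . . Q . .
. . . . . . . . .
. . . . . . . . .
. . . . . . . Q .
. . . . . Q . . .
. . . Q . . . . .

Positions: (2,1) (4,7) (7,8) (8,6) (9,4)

Row 1: attacked by (2,1)→{1,2}; (4,7)→{4,7}; (7,8)→{2,8}; (8,6)→{6}; (9,4)→{4}. Safe: 3, 5, 9. Place at column 3.
Row 3: attacked by (1,3)→{1,3,5}; (2,1)→{1,2}; (4,7)→{6,7,8}; (7,8)→{4,8}; (8,6)→{1,6}; (9,4)→{4}. Safe: 9. Place at column 9.
Row 5: attacked by (1,3)→{3,7}; (2,1)→{1,4}; (3,9)→{7,9}; (4,7)→{6,7,8}; (7,8)→{6,8}; (8,6)→{3,6,9}; (9,4)→{4,8}. Safe: 2, 5. Place at column 5.
Row 6: attacked by (1,3)→{3,8}; (2,1)→{1,5}; (3,9)→{6,9}; (4,7)→{5,7,9}; (5,5)→{4,5,6}; (7,8)→{7,8,9}; (8,6)→{4,6,8}; (9,4)→{1,4,7}. Safe: 2. Place at column 2.
Columns [3, 1, 9, 7, 5, 2, 8, 6, 4], r−c [-2, 1, -6, -3, 0, 4, -1, 2, 5], r+c [4, 3, 12, 11, 10, 8, 15, 14, 13] are all distinct, so no two queens attack.

(1,3) (2,1) (3,9) (4,7) (5,5) (6,2) (7,8) (8,6) (9,4)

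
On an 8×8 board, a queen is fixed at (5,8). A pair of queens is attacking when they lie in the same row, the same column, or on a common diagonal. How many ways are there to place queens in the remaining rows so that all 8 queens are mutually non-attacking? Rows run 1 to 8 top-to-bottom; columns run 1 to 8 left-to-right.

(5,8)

Branch on row 1: col 1 → 1; col 2 → 1; col 3 → 4; col 5 → 5; col 6 → 4; col 7 → 3.
Sum: 1 + 1 + 4 + 5 + 4 + 3 = 18.

18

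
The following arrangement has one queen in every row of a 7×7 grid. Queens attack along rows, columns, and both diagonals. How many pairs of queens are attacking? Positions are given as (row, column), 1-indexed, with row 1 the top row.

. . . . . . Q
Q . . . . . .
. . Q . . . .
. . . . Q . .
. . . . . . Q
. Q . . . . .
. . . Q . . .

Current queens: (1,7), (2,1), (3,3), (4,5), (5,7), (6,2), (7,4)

Same column: (1,7)–(5,7) (column 7).
Same diagonal: (1,7)–(6,2) (|1−6| = |7−2| = 5).
Total attacking pairs: 2.

2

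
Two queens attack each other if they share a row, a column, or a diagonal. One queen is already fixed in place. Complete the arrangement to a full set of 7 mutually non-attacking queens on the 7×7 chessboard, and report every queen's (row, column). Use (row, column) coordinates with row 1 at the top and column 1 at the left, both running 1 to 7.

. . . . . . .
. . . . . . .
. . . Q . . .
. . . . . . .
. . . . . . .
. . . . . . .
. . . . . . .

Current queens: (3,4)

Row 1: attacked by (3,4)→{2,4,6}. Safe: 1, 3, 5, 7. Place at column 1.
Row 2: attacked by (1,1)→{1,2}; (3,4)→{3,4,5}. Safe: 6, 7. Place at column 6.
Row 4: attacked by (1,1)→{1,4}; (2,6)→{4,6}; (3,4)→{3,4,5}. Safe: 2, 7. Place at column 2.
Row 5: attacked by (1,1)→{1,5}; (2,6)→{3,6}; (3,4)→{2,4,6}; (4,2)→{1,2,3}. Safe: 7. Place at column 7.
Row 6: attacked by (1,1)→{1,6}; (2,6)→{2,6}; (3,4)→{1,4,7}; (4,2)→{2,4}; (5,7)→{6,7}. Safe: 3, 5. Place at column 5.
Row 7: attacked by (1,1)→{1,7}; (2,6)→{1,6}; (3,4)→{4}; (4,2)→{2,5}; (5,7)→{5,7}; (6,5)→{4,5,6}. Safe: 3. Place at column 3.
Columns [1, 6, 4, 2, 7, 5, 3], r−c [0, -4, -1, 2, -2, 1, 4], r+c [2, 8, 7, 6, 12, 11, 10] are all distinct, so no two queens attack.

(1,1) (2,6) (3,4) (4,2) (5,7) (6,5) (7,3)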